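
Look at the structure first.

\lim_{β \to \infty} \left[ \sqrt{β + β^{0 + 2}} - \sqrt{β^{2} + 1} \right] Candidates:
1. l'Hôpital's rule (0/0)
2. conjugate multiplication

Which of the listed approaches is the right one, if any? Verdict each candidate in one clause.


Diagnosis: conjugate multiplication — \sqrt{β + β^{0 + 2}} and \sqrt{β^{2} + 1} both blow up, but their difference is tame once the conjugate rationalizes it.
- l'Hôpital's rule (0/0): the expression is a difference driving to ∞ − ∞, not a 0/0 quotient — there is no ratio for the rule to differentiate.
- conjugate multiplication — applicable, and directly so.


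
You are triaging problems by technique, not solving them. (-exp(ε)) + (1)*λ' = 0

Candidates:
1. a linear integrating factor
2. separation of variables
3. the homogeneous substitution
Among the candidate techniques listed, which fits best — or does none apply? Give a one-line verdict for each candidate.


Method: no special technique — the slope is a function of ε alone, so integrate both sides directly.
- a linear integrating factor: with the unknown absent the integrating factor is a formality; direct integration is the working structure.
- separation of variables: with no unknown in the slope, separating variables is a formality — the equation integrates directly.
- the homogeneous substitution — the slope does not depend on the ratio of the variables alone.


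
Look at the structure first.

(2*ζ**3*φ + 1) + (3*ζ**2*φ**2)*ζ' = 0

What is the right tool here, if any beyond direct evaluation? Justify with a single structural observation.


Technique: the exact-equation method — the mixed-partials test passes for 2*ζ**3*φ + 1 and 3*ζ**2*φ**2, so a potential function exists as presented.


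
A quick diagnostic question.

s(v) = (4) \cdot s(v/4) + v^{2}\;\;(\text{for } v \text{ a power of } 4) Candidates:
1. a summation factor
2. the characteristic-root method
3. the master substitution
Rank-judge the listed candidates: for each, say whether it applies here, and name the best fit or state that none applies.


Method: the master substitution — treat m = log base 4 of v as the new clock: one recursion step advances m by one while v scales by 4.
- a summation factor: the recursion divides its index rather than shifting it — there is no previous-term chain for a summation factor to telescope.
- the characteristic-root method — the recursion divides its index rather than shifting it — outside the constant-shift family the root method covers.
- the master substitution: applies; the problem has the shape this method handles.


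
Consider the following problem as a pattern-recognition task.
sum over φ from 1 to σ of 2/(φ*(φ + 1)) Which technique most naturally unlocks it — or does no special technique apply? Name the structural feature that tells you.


Method: telescoping — rewrite 2/(φ*(φ + 1)) as simple fractions and successive terms eat each other — only the edges survive.


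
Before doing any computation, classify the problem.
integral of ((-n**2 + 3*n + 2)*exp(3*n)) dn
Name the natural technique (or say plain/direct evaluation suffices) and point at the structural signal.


Verdict: integration by parts — differentiate -n**2 + 3*n + 2, integrate exp(3*n): each pass lowers the polynomial degree, so parts terminates.


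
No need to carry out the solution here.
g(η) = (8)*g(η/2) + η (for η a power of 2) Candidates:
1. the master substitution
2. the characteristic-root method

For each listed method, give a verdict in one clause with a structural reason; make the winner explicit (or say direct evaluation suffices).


Method: the master substitution — the argument η/2 divides the index by 2; the standard η = 2^m substitution converts it to a constant-shift recurrence.
- the master substitution — a fit — the right tool for this form.
- the characteristic-root method: the recursion divides its index rather than shifting it — outside the constant-shift family the root method covers.


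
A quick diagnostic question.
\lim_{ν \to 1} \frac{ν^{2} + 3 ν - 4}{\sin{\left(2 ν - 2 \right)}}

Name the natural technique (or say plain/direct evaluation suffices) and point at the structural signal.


Best approach: l'Hôpital's rule (0/0) — substituting 1 gives 0 over 0; differentiate top and bottom once and re-evaluate. One could equally expand both pieces locally and compare leading terms; the rule does that in one stroke.


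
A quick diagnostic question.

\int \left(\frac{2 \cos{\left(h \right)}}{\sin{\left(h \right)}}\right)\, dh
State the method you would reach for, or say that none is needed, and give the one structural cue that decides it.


Technique: u-substitution — collected, the integrand has one factor that is, up to a constant, the derivative of an inner expression the rest depends on — substitute for that inner expression.


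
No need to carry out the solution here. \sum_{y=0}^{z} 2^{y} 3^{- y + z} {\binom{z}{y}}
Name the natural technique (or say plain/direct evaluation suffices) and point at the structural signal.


Diagnosis: the binomial theorem — the binomial coefficients weight matched powers of 2 and 3, which is exactly the expansion of a binomial power.


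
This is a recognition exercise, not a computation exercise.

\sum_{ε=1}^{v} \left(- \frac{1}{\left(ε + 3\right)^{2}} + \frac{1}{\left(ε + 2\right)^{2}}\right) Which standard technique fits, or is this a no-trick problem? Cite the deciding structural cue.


Method: telescoping — this sum is a zipper: each term contributes \frac{1}{\left(ε + 2\right)^{2}} and removes the next index's value, which the following term puts back, closing term by term.


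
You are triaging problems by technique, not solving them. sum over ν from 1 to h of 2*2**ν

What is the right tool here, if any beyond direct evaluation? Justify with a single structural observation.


Diagnosis: the geometric series formula — consecutive terms stand in a fixed index-free ratio — the geometric sum formula closes it.


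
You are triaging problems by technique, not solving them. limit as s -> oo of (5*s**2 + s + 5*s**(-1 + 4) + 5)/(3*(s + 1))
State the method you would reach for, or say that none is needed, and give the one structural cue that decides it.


Verdict: dominant-term comparison — growth-rate triage: the leading powers of s decide the limit, everything else is noise. Viewed as a single quotient this is an ∞/∞ form — an at-infinity application of l'Hôpital's rule would also resolve it; comparing leading growth reads the answer without differentiating.


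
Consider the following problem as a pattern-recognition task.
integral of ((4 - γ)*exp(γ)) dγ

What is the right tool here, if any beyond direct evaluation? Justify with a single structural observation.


Diagnosis: integration by parts — differentiate 4 - γ, integrate exp(γ): each pass lowers the polynomial degree, so parts terminates.


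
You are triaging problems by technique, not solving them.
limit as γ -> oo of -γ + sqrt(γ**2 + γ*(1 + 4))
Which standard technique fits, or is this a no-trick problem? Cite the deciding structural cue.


Diagnosis: conjugate multiplication — two divergent pieces with a minus sign between them and a radical in the mix: rationalize sqrt(γ**2 + γ*(1 + 4)) - γ before any limit law applies.


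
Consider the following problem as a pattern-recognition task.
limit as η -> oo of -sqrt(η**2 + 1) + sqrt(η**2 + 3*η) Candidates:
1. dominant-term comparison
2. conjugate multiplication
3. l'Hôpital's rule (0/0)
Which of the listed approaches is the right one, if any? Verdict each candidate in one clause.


Diagnosis: conjugate multiplication — infinity minus infinity with a radical in play — multiply by the conjugate so the divergences of sqrt(η**2 + 3*η) and sqrt(η**2 + 1) annihilate.
- dominant-term comparison: leading-power comparison does not apply to this form.
- conjugate multiplication: a fit — the right tool for this form.
- l'Hôpital's rule (0/0) — substitution produces ∞ − ∞ rather than a vanishing quotient; the rule needs a 0/0 ratio to act on.


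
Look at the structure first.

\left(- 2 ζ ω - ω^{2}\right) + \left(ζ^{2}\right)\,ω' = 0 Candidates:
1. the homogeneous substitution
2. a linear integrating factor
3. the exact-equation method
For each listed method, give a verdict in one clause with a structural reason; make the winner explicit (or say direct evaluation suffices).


Verdict: the homogeneous substitution — scaling ζ and ω together leaves the slope fixed — it depends only on ω/ζ, so substitute the ratio. A Bernoulli substitution is a fair alternative on this equation directly; the homogeneous reading takes it as given.
- the homogeneous substitution — a fit — the right tool for this form.
- a linear integrating factor: a nonlinear term in the unknown puts this outside the integrating-factor template.
- the exact-equation method: no potential function has this form as its differential, as written.


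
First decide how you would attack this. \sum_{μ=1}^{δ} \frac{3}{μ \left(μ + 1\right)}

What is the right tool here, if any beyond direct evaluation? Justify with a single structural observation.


Technique: telescoping — the denominator's roots in \frac{3}{μ \left(μ + 1\right)} sit an integer apart: decomposition produces a self-cancelling chain.


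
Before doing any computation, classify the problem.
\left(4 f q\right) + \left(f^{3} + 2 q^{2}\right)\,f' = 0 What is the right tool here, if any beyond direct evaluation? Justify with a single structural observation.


Method: the exact-equation method — the compatibility test passes: the f-derivative of 4 f q matches the q-derivative of f^{3} + 2 q^{2}, so integrate a potential.


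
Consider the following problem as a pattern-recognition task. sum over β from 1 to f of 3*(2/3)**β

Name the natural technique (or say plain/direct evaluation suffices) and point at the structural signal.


Best approach: the geometric series formula — each summand is the previous one scaled by 2/3; that constant multiplier is itself the geometric structure.


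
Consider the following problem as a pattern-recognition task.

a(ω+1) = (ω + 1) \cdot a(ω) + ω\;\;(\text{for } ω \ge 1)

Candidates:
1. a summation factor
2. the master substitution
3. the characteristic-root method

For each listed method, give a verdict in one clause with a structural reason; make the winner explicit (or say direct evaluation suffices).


Verdict: a summation factor — with the index-dependent coefficient ω + 1, dividing by the cumulative product turns the left side into a pure difference.
- a summation factor: a fit — the right tool for this form.
- the master substitution: no fixed divisor shrinks the index between calls.
- the characteristic-root method: an index-dependent weight blocks the pure exponential ansatz.


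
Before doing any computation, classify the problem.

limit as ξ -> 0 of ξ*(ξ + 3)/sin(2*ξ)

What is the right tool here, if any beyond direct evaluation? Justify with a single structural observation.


Verdict: l'Hôpital's rule (0/0) — the 0/0 form at 0 is the signature situation for l'Hôpital's rule. One could equally expand both pieces locally and compare leading terms; the rule does that in one stroke.


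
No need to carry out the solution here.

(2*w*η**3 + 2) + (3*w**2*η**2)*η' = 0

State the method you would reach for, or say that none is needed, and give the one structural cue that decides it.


Technique: the exact-equation method — this form is already the differential of something: the matching mixed partials of 2*w*η**3 + 2 and 3*w**2*η**2 prove it.


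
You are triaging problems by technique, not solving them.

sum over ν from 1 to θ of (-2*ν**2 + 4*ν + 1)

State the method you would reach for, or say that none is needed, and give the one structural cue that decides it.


Method: no special technique — no cancellation, no constant ratio, no binomial weights — just polynomial terms summed directly.


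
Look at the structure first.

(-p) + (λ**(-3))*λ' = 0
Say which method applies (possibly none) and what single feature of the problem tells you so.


Verdict: separation of variables — separating collects all λ-dependence with the derivative and leaves all p-dependence opposite: variables separate. The cross-partial test also passes here (vacuously, each side single-variable); the potential-function route would work, separation is simply more immediate.


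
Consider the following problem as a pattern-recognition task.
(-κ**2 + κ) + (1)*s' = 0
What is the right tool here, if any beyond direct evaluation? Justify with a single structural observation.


Best approach: no special technique — solved for the derivative, no s appears — this is antidifferentiation in κ wearing ODE clothing.


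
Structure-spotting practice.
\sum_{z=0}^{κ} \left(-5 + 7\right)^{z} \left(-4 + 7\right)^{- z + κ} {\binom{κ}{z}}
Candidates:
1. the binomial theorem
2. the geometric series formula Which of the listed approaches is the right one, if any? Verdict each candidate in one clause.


Method: the binomial theorem — {\binom{κ}{z}} weighting matched powers of (-5 + 7) and (-4 + 7) is the expanded form of ((-5 + 7) + (-4 + 7))^κ — fold it back up.
- the binomial theorem: a fit — the right tool for this form.
- the geometric series formula: the ratio of consecutive terms depends on the index.


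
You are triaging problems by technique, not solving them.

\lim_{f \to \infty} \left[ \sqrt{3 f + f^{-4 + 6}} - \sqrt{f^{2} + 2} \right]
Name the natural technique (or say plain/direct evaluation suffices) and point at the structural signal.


Verdict: conjugate multiplication — \sqrt{3 f + f^{-4 + 6}} and \sqrt{f^{2} + 2} both blow up, but their difference is tame once the conjugate rationalizes it.


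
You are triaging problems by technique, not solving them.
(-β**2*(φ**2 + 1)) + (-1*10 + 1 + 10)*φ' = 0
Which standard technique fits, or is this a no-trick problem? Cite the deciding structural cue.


Diagnosis: separation of variables — separating collects all φ-dependence with the derivative and leaves all β-dependence opposite: variables separate.


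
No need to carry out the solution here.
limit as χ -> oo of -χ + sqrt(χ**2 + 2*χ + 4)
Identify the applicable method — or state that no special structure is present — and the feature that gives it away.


Verdict: conjugate multiplication — both pieces blow up but their difference is finite; the conjugate trick rationalizes sqrt(χ**2 + 2*χ + 4) - χ.


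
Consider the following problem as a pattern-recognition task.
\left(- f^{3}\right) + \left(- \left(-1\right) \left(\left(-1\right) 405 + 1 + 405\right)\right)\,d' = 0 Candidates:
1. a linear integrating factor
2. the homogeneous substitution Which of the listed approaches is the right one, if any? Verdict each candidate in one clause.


Verdict: no special technique — the slope is a function of f alone, so integrate both sides directly.
- a linear integrating factor: the linear template holds only trivially here (the unknown is absent, so the coefficient is zero) — the method is not the natural label.
- the homogeneous substitution — the slope is not a function of the ratio of the variables alone.


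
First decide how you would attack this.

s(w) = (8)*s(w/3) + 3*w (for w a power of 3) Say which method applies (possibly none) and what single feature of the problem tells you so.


Best approach: the master substitution — the call at w/3 makes this multiplicative recursion; the master-style substitution converts it to additive.


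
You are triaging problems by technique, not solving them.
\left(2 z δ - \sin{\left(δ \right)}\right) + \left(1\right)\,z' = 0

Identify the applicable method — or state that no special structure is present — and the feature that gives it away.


Method: a linear integrating factor — linear in the unknown with genuine forcing: multiply through by the exponential of the integrated coefficient and the left side closes into one derivative.


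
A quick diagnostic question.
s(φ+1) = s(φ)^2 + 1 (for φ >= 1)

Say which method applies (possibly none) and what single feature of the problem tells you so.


Diagnosis: no special technique — the map from one term to the next is curved, not linear, so linear closed-form machinery does not attach.


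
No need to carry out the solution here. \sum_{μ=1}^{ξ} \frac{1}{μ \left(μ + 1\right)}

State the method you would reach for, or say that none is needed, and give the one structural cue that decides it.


Verdict: telescoping — \frac{1}{μ \left(μ + 1\right)} decomposes into shift-paired simple fractions; the series telescopes to finitely many boundary pieces.


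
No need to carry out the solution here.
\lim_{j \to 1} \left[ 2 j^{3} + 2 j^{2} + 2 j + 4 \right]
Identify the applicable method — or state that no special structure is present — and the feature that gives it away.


Method: no special technique — no denominator vanishes and nothing blows up at 1: direct substitution is the whole computation.


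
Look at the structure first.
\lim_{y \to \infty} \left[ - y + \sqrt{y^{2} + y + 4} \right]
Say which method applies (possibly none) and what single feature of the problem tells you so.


Verdict: conjugate multiplication — an infinity-minus-infinity difference with a surviving radical — multiply by the conjugate to cancel the divergence.


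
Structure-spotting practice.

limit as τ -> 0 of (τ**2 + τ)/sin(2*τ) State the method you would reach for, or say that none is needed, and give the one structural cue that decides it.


Technique: l'Hôpital's rule (0/0) — plug in 0: top and bottom both hit zero, so differentiate each and retry. One could equally expand both pieces locally and compare leading terms; the rule does that in one stroke.


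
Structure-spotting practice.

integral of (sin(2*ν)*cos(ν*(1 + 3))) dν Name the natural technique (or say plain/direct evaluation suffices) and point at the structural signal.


Technique: a trigonometric identity — two sinusoids at different rates multiply in sin(2*ν)*cos(ν*(1 + 3)); the product-to-sum identity uncouples them.


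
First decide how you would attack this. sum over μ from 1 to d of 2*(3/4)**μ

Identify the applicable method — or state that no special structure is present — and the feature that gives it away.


Technique: the geometric series formula — each summand is the previous one scaled by 3/4; that constant multiplier is itself the geometric structure.


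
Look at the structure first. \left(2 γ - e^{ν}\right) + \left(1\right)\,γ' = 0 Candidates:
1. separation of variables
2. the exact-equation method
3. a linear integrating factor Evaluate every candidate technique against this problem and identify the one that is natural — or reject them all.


Technique: a linear integrating factor — γ enters only linearly with coefficient 2; multiply by exp of the integral of 2 and the left side becomes one derivative.
- separation of variables — the two dependences are entangled, not a clean product of one-variable pieces.
- the exact-equation method — no potential function has this form as its differential, as written.
- a linear integrating factor: applies; the problem has the shape this method handles.


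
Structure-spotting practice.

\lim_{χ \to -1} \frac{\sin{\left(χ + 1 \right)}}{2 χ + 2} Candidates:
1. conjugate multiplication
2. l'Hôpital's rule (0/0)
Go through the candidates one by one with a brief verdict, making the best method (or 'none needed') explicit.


Best approach: l'Hôpital's rule (0/0) — both numerator and denominator vanish at -1: the genuine 0/0 indeterminate that l'Hôpital exists for. The standard small-argument limits would also carry it; the rule is the systematic route.
- conjugate multiplication: there are no radicals in tension whose conjugate would simplify matters.
- l'Hôpital's rule (0/0) — yes — fits the structure here.


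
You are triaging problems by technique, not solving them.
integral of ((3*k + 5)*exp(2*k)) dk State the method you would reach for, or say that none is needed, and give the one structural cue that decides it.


Verdict: integration by parts — a polynomial factor 3*k + 5 multiplies exp(2*k); differentiating 3*k + 5 lowers its degree while exp(2*k) integrates cleanly, so parts wins.


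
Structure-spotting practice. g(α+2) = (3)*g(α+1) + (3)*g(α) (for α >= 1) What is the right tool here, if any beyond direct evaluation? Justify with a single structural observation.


Method: the characteristic-root method — shift-invariance with fixed coefficients calls for exponential trials; the characteristic polynomial finds every r^α.


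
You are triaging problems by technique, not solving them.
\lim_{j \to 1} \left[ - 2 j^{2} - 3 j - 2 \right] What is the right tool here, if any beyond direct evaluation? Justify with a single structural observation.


Method: no special technique — the expression is continuous at the evaluation point — substitute directly; no indeterminate form appears.


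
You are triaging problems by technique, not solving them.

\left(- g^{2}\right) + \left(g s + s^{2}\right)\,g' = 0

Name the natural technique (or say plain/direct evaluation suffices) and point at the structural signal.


Diagnosis: the homogeneous substitution — solved for the derivative, the right side is unchanged under scaling s and g together — it depends only on the ratio g/s, so substitute a single ratio variable. A Bernoulli-style rewrite — possibly after exchanging which variable is treated as dependent — would work as well; the homogeneous substitution is the more immediate reading here.


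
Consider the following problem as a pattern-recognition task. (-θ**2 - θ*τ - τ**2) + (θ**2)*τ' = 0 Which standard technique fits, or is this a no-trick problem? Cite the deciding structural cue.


Verdict: the homogeneous substitution — scaling θ and τ together leaves the slope fixed — it depends only on τ/θ, so substitute the ratio.


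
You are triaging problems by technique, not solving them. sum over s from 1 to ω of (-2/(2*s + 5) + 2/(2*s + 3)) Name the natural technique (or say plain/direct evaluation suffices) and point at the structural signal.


Verdict: telescoping — spot the paired structure — each term adds 2/(2*s + 3) and subtracts its successor value, which the next term restores: the definition of a telescoping chain.


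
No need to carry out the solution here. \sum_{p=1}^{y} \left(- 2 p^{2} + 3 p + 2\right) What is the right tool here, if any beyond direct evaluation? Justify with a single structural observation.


Best approach: no special technique — no ratio, no shift structure, no binomial pattern: sum the constant-multiple powers of p with known formulas.


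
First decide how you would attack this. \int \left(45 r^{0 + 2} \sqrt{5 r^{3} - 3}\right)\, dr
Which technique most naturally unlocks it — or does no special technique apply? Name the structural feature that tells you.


Technique: u-substitution — the only nontrivial dependence routes through 5 r^{3} - 3, whose derivative supplies the leftover factor up to a constant multiple — u = 5 r^{3} - 3 flattens it.


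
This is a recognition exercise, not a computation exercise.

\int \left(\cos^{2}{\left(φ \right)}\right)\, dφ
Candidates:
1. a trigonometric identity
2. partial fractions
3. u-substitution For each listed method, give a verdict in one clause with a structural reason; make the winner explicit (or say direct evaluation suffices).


Best approach: a trigonometric identity — \cos^{2}{\left(φ \right)} is an even power — the power-reduction identity rewrites it into first-degree cosines.
- a trigonometric identity: a fit — the right tool for this form.
- partial fractions — there is no rational-function structure to decompose.
- u-substitution — no subexpression of the integrand pairs with its own derivative as a factor — individual terms may offer their own substitutions, but any change of variable covering the whole integral would have to be constructed from outside the expression.


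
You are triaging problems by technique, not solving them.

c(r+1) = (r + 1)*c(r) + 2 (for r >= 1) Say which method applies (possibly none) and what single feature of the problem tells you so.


Diagnosis: a summation factor — one-term recursion with variable weight r + 1 is solved by product normalization, not by root-finding.


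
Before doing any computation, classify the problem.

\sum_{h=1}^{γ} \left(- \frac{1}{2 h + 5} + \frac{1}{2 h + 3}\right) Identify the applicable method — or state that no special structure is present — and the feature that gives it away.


Diagnosis: telescoping — each term adds \frac{1}{2 h + 3} and subtracts the same expression advanced one index; that subtracted piece cancels against the next term's added copy — only the boundary terms survive.


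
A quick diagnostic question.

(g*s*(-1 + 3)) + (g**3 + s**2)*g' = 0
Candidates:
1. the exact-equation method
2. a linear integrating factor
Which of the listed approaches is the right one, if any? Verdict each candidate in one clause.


Technique: the exact-equation method — equality of cross partials is the green light — assemble the potential function term by term.
- the exact-equation method — a fit — the right tool for this form.
- a linear integrating factor — the unknown enters nonlinearly (through a power, a denominator, or a transcendental function), which the linear integrating-factor recipe cannot absorb as-is — any repair would come from a preliminary substitution, not the factor.


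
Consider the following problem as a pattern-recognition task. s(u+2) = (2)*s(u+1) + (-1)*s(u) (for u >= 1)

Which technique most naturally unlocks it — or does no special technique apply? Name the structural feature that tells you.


Diagnosis: the characteristic-root method — the recurrence treats every index alike (constant coefficients, no forcing) — precisely the regime where r^u trials close it.


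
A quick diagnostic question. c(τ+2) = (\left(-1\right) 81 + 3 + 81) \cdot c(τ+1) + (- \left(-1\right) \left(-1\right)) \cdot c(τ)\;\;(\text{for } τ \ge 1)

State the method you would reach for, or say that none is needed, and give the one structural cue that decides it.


Diagnosis: the characteristic-root method — this is the constant-coefficient homogeneous case — the whole solution in τ reduces to a polynomial's roots.


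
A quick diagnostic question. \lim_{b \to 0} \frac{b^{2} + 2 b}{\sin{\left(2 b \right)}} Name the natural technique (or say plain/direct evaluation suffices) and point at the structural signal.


Diagnosis: l'Hôpital's rule (0/0) — plug in 0: top and bottom both hit zero, so differentiate each and retry. Expanding numerator and denominator to first order gives the same value — the rule automates exactly that.


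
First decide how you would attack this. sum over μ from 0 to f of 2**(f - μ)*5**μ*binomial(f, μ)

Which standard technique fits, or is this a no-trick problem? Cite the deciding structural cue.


Technique: the binomial theorem — terms weighting binomial(f, μ) against matched powers of 5 and 2 reassemble into (5 + 2)^f by the binomial theorem.


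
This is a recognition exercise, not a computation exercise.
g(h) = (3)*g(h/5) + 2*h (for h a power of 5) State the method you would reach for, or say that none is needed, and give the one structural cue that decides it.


Diagnosis: the master substitution — divide-the-index recursion (h/5 inside the call) straightens out once the index is rewritten as 5^m.


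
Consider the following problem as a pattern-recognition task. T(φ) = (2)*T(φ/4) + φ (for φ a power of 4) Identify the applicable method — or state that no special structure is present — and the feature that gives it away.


Diagnosis: the master substitution — recursion at φ/4 is multiplicative in the index; logarithmic reindexing via φ = 4^m linearizes it.


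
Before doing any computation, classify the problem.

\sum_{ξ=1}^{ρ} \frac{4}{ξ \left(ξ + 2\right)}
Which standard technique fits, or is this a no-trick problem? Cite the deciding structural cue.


Technique: telescoping — integer-spaced poles in \frac{4}{ξ \left(ξ + 2\right)} are the telescoping signature in disguise.


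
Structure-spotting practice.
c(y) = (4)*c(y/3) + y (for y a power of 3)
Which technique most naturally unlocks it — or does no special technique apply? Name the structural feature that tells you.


Technique: the master substitution — divide-the-index recursion (y/3 inside the call) straightens out once the index is rewritten as 3^m.


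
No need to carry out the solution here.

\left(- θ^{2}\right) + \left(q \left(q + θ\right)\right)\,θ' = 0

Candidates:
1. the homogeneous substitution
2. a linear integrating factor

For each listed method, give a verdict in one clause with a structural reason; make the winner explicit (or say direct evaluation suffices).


Verdict: the homogeneous substitution — scaling q and θ together leaves the slope fixed — it depends only on θ/q, so substitute the ratio. A Bernoulli-style rewrite — possibly after exchanging which variable is treated as dependent — would work as well; the homogeneous substitution is the more immediate reading here.
- the homogeneous substitution — a fit — the right tool for this form.
- a linear integrating factor — the unknown enters nonlinearly (through a power, a denominator, or a transcendental function), which the linear integrating-factor recipe cannot absorb as-is — any repair would come from a preliminary substitution, not the factor.


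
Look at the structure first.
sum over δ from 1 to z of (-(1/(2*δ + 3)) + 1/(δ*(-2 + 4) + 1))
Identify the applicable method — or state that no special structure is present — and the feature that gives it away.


Verdict: telescoping — spot the paired structure — each term adds 1/(δ*(-2 + 4) + 1) and subtracts its successor value, which the next term restores: the definition of a telescoping chain.


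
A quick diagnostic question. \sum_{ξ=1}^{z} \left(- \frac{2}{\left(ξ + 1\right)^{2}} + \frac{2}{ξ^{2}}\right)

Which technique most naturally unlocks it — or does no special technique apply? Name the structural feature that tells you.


Technique: telescoping — spot the paired structure — each term adds \frac{2}{ξ^{2}} and subtracts its successor value, which the next term restores: the definition of a telescoping chain.


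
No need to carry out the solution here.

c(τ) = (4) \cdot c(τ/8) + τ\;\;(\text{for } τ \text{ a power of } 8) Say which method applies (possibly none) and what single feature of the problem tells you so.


Method: the master substitution — the argument shrinks by the factor 8, so measure the index on a logarithmic scale and the recursion becomes a shift.


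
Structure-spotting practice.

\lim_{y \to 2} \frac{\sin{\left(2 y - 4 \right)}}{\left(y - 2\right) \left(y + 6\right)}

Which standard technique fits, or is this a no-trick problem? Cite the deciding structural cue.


Best approach: l'Hôpital's rule (0/0) — the 0/0 form at 2 is the signature situation for l'Hôpital's rule. One could equally expand both pieces locally and compare leading terms; the rule does that in one stroke.


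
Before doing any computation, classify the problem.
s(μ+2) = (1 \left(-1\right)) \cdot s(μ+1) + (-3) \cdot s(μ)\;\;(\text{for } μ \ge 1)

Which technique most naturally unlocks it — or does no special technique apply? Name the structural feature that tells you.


Technique: the characteristic-root method — shift-invariance with fixed coefficients calls for exponential trials; the characteristic polynomial finds every r^μ.


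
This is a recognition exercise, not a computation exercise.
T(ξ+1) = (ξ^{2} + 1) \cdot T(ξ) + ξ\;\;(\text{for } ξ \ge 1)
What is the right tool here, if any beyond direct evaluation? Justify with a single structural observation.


Method: a summation factor — normalize by the running product of ξ^{2} + 1: the left side becomes a difference, and differences sum.


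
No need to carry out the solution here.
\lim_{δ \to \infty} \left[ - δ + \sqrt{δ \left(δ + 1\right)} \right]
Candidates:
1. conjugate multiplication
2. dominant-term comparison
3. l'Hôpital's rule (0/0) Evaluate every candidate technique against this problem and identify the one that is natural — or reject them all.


Technique: conjugate multiplication — the ∞ − ∞ radical form is the exact trigger for the conjugate maneuver.
- conjugate multiplication: applicable, and directly so.
- dominant-term comparison — no dominant-degree comparison decides it.
- l'Hôpital's rule (0/0) — substitution produces ∞ − ∞ rather than a vanishing quotient; the rule needs a 0/0 ratio to act on.


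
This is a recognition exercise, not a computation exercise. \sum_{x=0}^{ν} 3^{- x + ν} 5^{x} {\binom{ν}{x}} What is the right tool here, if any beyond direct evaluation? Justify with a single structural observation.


Technique: the binomial theorem — terms weighting {\binom{ν}{x}} against matched powers of 5 and 3 reassemble into (5 + 3)^ν by the binomial theorem.


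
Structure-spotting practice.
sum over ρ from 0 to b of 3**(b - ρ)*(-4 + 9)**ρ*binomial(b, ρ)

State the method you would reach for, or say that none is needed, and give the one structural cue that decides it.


Verdict: the binomial theorem — the summand is term ρ of a binomial expansion in (-4 + 9) and 3; the whole sum is a single power.


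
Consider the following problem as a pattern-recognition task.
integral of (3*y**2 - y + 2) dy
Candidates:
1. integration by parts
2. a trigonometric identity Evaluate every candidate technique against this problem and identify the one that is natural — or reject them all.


Method: no special technique — scan for structure and find none: constant multiples of powers of y, integrate directly.
- integration by parts: parts would only shuffle a directly integrable integrand.
- a trigonometric identity — no sine or cosine appears, so there is nothing for a trigonometric identity to act on.


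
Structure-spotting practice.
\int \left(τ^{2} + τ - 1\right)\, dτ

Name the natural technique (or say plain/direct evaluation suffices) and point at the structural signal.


Technique: no special technique — every term is a constant multiple of a power of τ; term-wise power-rule integration needs no preliminary transformation.


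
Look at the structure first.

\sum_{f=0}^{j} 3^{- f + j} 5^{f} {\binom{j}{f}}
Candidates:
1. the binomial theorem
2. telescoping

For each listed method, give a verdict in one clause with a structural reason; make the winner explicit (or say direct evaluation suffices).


Method: the binomial theorem — terms weighting {\binom{j}{f}} against matched powers of 5 and 3 reassemble into (5 + 3)^j by the binomial theorem.
- the binomial theorem: a fit — the right tool for this form.
- telescoping: in the displayed form, no term reappears at a neighboring index to cancel against.


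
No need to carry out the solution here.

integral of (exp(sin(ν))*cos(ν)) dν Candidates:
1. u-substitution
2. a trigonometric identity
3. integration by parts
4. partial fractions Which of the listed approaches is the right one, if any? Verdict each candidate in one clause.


Best approach: u-substitution — the only nontrivial dependence routes through sin(ν), whose derivative supplies the leftover factor up to a constant multiple — u = sin(ν) flattens it.
- u-substitution: applies; the problem has the shape this method handles.
- a trigonometric identity: no even trigonometric power and no product of distinct frequencies to rewrite.
- integration by parts: there is no nonconstant-polynomial-times-kernel split with an exp, sine, cosine (degree-1 argument), or logarithm partner.
- partial fractions — there is no rational-function structure to decompose.


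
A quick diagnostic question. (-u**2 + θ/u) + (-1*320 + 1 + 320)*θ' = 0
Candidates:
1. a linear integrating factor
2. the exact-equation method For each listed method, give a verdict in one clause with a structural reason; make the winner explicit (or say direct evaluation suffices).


Diagnosis: a linear integrating factor — linear in the unknown with genuine forcing: multiply through by the exponential of the integrated coefficient and the left side closes into one derivative.
- a linear integrating factor: yes — fits the structure here.
- the exact-equation method: exactness fails on the nose — the mixed partials do not match.


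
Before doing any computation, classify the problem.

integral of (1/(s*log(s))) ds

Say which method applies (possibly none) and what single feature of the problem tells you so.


Best approach: u-substitution — collected, the integrand has one factor that is, up to a constant, the derivative of an inner expression the rest depends on — substitute for that inner expression.


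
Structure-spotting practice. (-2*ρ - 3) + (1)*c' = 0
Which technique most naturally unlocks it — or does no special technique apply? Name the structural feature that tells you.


Technique: no special technique — with c absent the equation is not coupled at all: direct integration in ρ.


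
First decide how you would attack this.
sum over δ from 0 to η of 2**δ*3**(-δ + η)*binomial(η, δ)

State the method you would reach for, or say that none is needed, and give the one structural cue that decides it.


Technique: the binomial theorem — binomial coefficients against complementary powers of 2 and 3: recognize the binomial expansion and resum.


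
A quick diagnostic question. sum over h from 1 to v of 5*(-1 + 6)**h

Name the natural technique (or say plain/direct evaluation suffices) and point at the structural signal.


Method: the geometric series formula — check a ratio of consecutive terms: it is 5, independent of the index, so the geometric formula closes the sum.


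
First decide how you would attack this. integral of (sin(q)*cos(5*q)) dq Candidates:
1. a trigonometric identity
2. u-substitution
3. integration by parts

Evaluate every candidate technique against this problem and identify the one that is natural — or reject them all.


Diagnosis: a trigonometric identity — apply product-to-sum to sin(q)*cos(5*q): two clean single-angle terms replace one awkward product.
- a trigonometric identity — a fit — the right tool for this form.
- u-substitution — no subexpression of the integrand pairs with its own derivative as a factor — individual terms may offer their own substitutions, but any change of variable covering the whole integral would have to be constructed from outside the expression.
- integration by parts: not the fit here: there is no polynomial factor to ladder down — parts can still close the trigonometric product by recursion, though the identity rewrite is the direct route.


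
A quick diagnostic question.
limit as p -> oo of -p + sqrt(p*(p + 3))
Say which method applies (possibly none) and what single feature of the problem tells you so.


Verdict: conjugate multiplication — both pieces blow up but their difference is finite; the conjugate trick rationalizes sqrt(p*(p + 3)) - p.


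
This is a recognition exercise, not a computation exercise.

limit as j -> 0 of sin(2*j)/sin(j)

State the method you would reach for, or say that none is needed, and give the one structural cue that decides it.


Diagnosis: l'Hôpital's rule (0/0) — plug in 0: top and bottom both hit zero, so differentiate each and retry. Expanding numerator and denominator to first order gives the same value — the rule automates exactly that.
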